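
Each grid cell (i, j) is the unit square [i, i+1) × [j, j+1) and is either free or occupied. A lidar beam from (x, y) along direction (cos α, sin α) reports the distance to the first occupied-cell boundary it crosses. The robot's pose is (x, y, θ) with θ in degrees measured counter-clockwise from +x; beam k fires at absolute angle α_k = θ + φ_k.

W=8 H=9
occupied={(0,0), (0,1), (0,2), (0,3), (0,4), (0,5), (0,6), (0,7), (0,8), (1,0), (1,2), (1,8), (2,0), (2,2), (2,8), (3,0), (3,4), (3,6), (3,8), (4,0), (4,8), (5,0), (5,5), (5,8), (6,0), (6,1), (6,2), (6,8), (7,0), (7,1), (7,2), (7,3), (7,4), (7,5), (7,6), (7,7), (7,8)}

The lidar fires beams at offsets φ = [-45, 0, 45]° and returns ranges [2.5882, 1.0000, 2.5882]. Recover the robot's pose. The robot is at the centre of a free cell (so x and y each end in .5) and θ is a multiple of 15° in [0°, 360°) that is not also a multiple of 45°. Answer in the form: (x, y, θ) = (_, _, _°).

Enumerate (i+0.5, j+0.5, θ) over the 35 free cells and 16 admissible headings. For each, cast all 3 beams and compare to the given ranges.
  (5.5, 6.5, 75°): beam 1 = 1.7321 ≠ 2.5882 ✗
  (3.5, 5.5, 60°): beam 1 = 1.5529 ≠ 2.5882 ✗
  (4.5, 2.5, 210°): beam 1 = 1.5529 ≠ 2.5882 ✗
  (5.5, 2.5, 105°): beam 1 = 3.0000 ≠ 2.5882 ✗
  …
  (3.5, 3.5, 210°): r_1=2.5882, r_2=1.0000, r_3=2.5882 — all match ✓
No second candidate reproduces the full scan.

(x, y, θ) = (3.5, 3.5, 210°)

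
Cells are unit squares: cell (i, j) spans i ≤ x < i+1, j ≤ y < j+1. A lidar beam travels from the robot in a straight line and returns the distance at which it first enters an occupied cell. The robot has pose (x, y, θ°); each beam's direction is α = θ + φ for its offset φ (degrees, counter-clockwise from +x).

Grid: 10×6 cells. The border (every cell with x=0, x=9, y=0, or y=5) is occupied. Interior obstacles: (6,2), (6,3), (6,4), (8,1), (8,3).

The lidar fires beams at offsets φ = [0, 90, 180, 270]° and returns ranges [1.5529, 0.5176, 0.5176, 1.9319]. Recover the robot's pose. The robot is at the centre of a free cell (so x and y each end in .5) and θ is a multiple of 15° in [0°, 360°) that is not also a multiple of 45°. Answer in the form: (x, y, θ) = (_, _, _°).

(x, y, θ) = (7.5, 4.5, 345°)

Candidates: 27 free-cell centres × 16 headings = 432 poses. Raycast each; keep the one whose scan matches to 4 dp.
  (4.5, 4.5, 240°): beam 1 = 4.0415 ≠ 1.5529 ✗
  (8.5, 2.5, 300°): beam 1 = 0.5774 ≠ 1.5529 ✗
  (8.5, 2.5, 330°): beam 1 = 0.5774 ≠ 1.5529 ✗
  …
  (7.5, 4.5, 345°): r_1=1.5529, r_2=0.5176, r_3=0.5176, r_4=1.9319 — all match ✓
Only this pose fits every beam.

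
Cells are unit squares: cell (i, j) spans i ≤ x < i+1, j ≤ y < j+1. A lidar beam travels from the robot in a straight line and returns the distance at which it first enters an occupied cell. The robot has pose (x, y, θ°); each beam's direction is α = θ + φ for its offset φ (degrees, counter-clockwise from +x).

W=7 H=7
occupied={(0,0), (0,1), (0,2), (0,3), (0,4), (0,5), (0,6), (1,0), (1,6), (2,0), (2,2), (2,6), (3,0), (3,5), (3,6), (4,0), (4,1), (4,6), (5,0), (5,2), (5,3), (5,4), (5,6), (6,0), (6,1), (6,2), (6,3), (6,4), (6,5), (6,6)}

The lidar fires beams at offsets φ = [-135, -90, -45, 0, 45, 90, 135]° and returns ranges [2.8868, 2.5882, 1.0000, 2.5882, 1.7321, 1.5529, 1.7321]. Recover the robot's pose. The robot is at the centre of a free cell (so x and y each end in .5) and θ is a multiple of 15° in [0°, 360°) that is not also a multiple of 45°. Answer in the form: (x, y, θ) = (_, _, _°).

(x, y, θ) = (3.5, 3.5, 255°)

Candidates: 19 free-cell centres × 16 headings = 304 poses. Raycast each; keep the one whose scan matches to 4 dp.
  (5.5, 5.5, 330°): beam 1 = 1.5529 ≠ 2.8868 ✗
  (5.5, 5.5, 255°): beam 1 = 0.5774 ≠ 2.8868 ✗
  (3.5, 3.5, 30°): beam 1 = 2.5882 ≠ 2.8868 ✗
  …
  (3.5, 3.5, 255°): r_1=2.8868, r_2=2.5882, r_3=1.0000, r_4=2.5882, r_5=1.7321, r_6=1.5529, r_7=1.7321 — all match ✓
Unique over the lattice → pose = (3.5, 3.5, 255°).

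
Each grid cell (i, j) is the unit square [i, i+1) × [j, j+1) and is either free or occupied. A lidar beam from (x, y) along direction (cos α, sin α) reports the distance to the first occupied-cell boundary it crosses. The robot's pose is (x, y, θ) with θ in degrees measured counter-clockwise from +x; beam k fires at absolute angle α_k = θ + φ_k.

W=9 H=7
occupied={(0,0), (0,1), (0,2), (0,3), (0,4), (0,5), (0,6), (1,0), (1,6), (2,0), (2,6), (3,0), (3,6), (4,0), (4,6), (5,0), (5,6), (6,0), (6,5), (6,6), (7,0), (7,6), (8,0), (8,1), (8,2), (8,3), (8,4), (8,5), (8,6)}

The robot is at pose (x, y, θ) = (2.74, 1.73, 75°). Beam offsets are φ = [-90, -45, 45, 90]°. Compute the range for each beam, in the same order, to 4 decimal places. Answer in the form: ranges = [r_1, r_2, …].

ranges = [2.8205, 6.0737, 3.4800, 1.8014]

beam 1: φ=-90°, α=345°
  cosα=0.9659 sinα=-0.2588 | (2,1) | tMaxX 0.2692 tMaxY 2.8205 | tΔX 1.0353 tΔY 3.8637
    t=0.2692 [x] (3,1)
    t=1.3044 [x] (4,1)
    t=2.3397 [x] (5,1)
    t=2.8205 [y] (5,0) — stop
  → r_1 = 2.8205
beam 2: φ=-45°, α=30°
  cosα=0.8660 sinα=0.5000 | (2,1) | tMaxX 0.3002 tMaxY 0.5400 | tΔX 1.1547 tΔY 2.0000
    t=0.3002 [x] (3,1)
    t=0.5400 [y] (3,2)
    t=1.4549 [x] (4,2)
    t=2.5400 [y] (4,3)
    t=2.6096 [x] (5,3)
    t=3.7643 [x] (6,3)
    t=4.5400 [y] (6,4)
    t=4.9190 [x] (7,4)
    t=6.0737 [x] (8,4) — stop
  → r_2 = 6.0737
beam 3: φ=45°, α=120°
  cosα=-0.5000 sinα=0.8660 | (2,1) | tMaxX 1.4800 tMaxY 0.3118 | tΔX 2.0000 tΔY 1.1547
    t=0.3118 [y] (2,2)
    t=1.4665 [y] (2,3)
    t=1.4800 [x] (1,3)
    t=2.6212 [y] (1,4)
    t=3.4800 [x] (0,4) — stop
  → r_3 = 3.4800
beam 4: φ=90°, α=165°
  cosα=-0.9659 sinα=0.2588 | (2,1) | tMaxX 0.7661 tMaxY 1.0432 | tΔX 1.0353 tΔY 3.8637
    t=0.7661 [x] (1,1)
    t=1.0432 [y] (1,2)
    t=1.8014 [x] (0,2) — stop
  → r_4 = 1.8014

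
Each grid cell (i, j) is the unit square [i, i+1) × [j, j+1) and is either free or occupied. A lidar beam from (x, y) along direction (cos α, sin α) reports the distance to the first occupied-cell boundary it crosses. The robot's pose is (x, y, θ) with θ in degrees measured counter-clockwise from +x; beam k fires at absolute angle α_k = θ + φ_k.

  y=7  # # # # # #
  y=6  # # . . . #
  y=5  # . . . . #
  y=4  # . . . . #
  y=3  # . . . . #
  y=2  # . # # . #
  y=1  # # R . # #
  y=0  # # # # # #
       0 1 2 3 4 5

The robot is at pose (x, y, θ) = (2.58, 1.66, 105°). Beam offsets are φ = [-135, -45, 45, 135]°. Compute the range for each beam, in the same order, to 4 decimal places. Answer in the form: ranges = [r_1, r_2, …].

beam 1: φ=-135°, α=330°
  cosα=0.8660 sinα=-0.5000 | (2,1) | tMaxX 0.4850 tMaxY 1.3200 | tΔX 1.1547 tΔY 2.0000
    t=0.4850 [x] (3,1)
    t=1.3200 [y] (3,0) — stop
  → r_1 = 1.3200
beam 2: φ=-45°, α=60°
  cosα=0.5000 sinα=0.8660 | (2,1) | tMaxX 0.8400 tMaxY 0.3926 | tΔX 2.0000 tΔY 1.1547
    t=0.3926 [y] (2,2) — stop
  → r_2 = 0.3926
beam 3: φ=45°, α=150°
  cosα=-0.8660 sinα=0.5000 | (2,1) | tMaxX 0.6697 tMaxY 0.6800 | tΔX 1.1547 tΔY 2.0000
    t=0.6697 [x] (1,1) — stop
  → r_3 = 0.6697
beam 4: φ=135°, α=240°
  cosα=-0.5000 sinα=-0.8660 | (2,1) | tMaxX 1.1600 tMaxY 0.7621 | tΔX 2.0000 tΔY 1.1547
    t=0.7621 [y] (2,0) — stop
  → r_4 = 0.7621

ranges = [1.3200, 0.3926, 0.6697, 0.7621]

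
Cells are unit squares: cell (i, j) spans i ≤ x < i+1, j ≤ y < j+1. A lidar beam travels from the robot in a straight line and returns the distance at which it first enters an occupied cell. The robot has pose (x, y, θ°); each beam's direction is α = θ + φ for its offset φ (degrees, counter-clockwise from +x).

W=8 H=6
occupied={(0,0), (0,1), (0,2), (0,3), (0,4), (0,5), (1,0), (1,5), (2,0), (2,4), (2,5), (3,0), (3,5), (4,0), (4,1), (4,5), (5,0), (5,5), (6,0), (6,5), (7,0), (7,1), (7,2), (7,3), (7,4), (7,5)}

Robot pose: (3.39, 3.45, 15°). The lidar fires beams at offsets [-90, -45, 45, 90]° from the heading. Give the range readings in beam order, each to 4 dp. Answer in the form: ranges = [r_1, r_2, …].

ranges = [2.3569, 4.1685, 1.7898, 1.5068]

beam 1: φ=-90°, α=285°
  d=(0.2588,-0.9659)  start (3,3)  tX=2.3569 tY=0.4659  stride 1/|dx|=3.8637 1/|dy|=1.0353
    cross y-line → (3,2), t=0.4659
    cross y-line → (3,1), t=1.5012
    cross x-line → (4,1), t=2.3569 (wall)
  → r_1 = 2.3569
beam 2: φ=-45°, α=330°
  d=(0.8660,-0.5000)  start (3,3)  tX=0.7044 tY=0.9000  stride 1/|dx|=1.1547 1/|dy|=2.0000
    cross x-line → (4,3), t=0.7044
    cross y-line → (4,2), t=0.9000
    cross x-line → (5,2), t=1.8591
    cross y-line → (5,1), t=2.9000
    cross x-line → (6,1), t=3.0138
    cross x-line → (7,1), t=4.1685 (wall)
  → r_2 = 4.1685
beam 3: φ=45°, α=60°
  d=(0.5000,0.8660)  start (3,3)  tX=1.2200 tY=0.6351  stride 1/|dx|=2.0000 1/|dy|=1.1547
    cross y-line → (3,4), t=0.6351
    cross x-line → (4,4), t=1.2200
    cross y-line → (4,5), t=1.7898 (wall)
  → r_3 = 1.7898
beam 4: φ=90°, α=105°
  d=(-0.2588,0.9659)  start (3,3)  tX=1.5068 tY=0.5694  stride 1/|dx|=3.8637 1/|dy|=1.0353
    cross y-line → (3,4), t=0.5694
    cross x-line → (2,4), t=1.5068 (wall)
  → r_4 = 1.5068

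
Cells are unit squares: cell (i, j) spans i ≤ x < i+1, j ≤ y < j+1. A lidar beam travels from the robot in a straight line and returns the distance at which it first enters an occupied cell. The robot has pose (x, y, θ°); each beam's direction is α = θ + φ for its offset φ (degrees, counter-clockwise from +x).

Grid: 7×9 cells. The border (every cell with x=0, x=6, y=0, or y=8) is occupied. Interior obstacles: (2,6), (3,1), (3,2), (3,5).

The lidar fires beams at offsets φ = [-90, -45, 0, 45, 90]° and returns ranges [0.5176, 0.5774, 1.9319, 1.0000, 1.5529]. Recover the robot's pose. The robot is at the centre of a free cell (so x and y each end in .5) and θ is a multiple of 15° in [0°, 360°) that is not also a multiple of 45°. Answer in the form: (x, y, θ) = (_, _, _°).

Candidates: 31 free-cell centres × 16 headings = 496 poses. Raycast each; keep the one whose scan matches to 4 dp.
  (2.5, 5.5, 165°): beam 3 = 1.5529 ≠ 1.9319 ✗
  (5.5, 4.5, 210°): beam 1 = 4.0415 ≠ 0.5176 ✗
  (4.5, 5.5, 150°): beam 1 = 2.8868 ≠ 0.5176 ✗
  (4.5, 7.5, 165°): beam 4 = 1.7321 ≠ 1.0000 ✗
  …
  (3.5, 7.5, 165°): r_1=0.5176, r_2=0.5774, r_3=1.9319, r_4=1.0000, r_5=1.5529 — all match ✓
No second candidate reproduces the full scan.

(x, y, θ) = (3.5, 7.5, 165°)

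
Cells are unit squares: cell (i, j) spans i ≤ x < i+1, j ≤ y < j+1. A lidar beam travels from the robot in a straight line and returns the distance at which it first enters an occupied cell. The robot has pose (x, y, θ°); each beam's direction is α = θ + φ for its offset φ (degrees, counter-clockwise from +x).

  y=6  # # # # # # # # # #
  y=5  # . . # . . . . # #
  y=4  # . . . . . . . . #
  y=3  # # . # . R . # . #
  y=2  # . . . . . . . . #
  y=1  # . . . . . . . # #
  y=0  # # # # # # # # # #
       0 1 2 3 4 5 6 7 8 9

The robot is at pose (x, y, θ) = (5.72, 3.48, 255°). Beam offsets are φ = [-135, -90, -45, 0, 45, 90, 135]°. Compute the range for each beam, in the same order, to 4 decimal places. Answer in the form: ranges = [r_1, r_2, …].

ranges = [2.9098, 1.7807, 4.9600, 2.5675, 2.8637, 1.3252, 3.0400]

beam 1: φ=-135°, α=120°
  direction (-0.5000, 0.8660); cell (5,3); t to first gridline: x 1.4400, y 0.6004 (then +2.0000 / +1.1547)
    (5,4) via y @ 0.6004
    (4,4) via x @ 1.4400
    (4,5) via y @ 1.7551
    (4,6) via y @ 2.9098  # hit
  → r_1 = 2.9098
beam 2: φ=-90°, α=165°
  direction (-0.9659, 0.2588); cell (5,3); t to first gridline: x 0.7454, y 2.0091 (then +1.0353 / +3.8637)
    (4,3) via x @ 0.7454
    (3,3) via x @ 1.7807  # hit
  → r_2 = 1.7807
beam 3: φ=-45°, α=210°
  direction (-0.8660, -0.5000); cell (5,3); t to first gridline: x 0.8314, y 0.9600 (then +1.1547 / +2.0000)
    (4,3) via x @ 0.8314
    (4,2) via y @ 0.9600
    (3,2) via x @ 1.9861
    (3,1) via y @ 2.9600
    (2,1) via x @ 3.1408
    (1,1) via x @ 4.2955
    (1,0) via y @ 4.9600  # hit
  → r_3 = 4.9600
beam 4: φ=0°, α=255°
  direction (-0.2588, -0.9659); cell (5,3); t to first gridline: x 2.7819, y 0.4969 (then +3.8637 / +1.0353)
    (5,2) via y @ 0.4969
    (5,1) via y @ 1.5322
    (5,0) via y @ 2.5675  # hit
  → r_4 = 2.5675
beam 5: φ=45°, α=300°
  direction (0.5000, -0.8660); cell (5,3); t to first gridline: x 0.5600, y 0.5543 (then +2.0000 / +1.1547)
    (5,2) via y @ 0.5543
    (6,2) via x @ 0.5600
    (6,1) via y @ 1.7090
    (7,1) via x @ 2.5600
    (7,0) via y @ 2.8637  # hit
  → r_5 = 2.8637
beam 6: φ=90°, α=345°
  direction (0.9659, -0.2588); cell (5,3); t to first gridline: x 0.2899, y 1.8546 (then +1.0353 / +3.8637)
    (6,3) via x @ 0.2899
    (7,3) via x @ 1.3252  # hit
  → r_6 = 1.3252
beam 7: φ=135°, α=30°
  direction (0.8660, 0.5000); cell (5,3); t to first gridline: x 0.3233, y 1.0400 (then +1.1547 / +2.0000)
    (6,3) via x @ 0.3233
    (6,4) via y @ 1.0400
    (7,4) via x @ 1.4780
    (8,4) via x @ 2.6327
    (8,5) via y @ 3.0400  # hit
  → r_7 = 3.0400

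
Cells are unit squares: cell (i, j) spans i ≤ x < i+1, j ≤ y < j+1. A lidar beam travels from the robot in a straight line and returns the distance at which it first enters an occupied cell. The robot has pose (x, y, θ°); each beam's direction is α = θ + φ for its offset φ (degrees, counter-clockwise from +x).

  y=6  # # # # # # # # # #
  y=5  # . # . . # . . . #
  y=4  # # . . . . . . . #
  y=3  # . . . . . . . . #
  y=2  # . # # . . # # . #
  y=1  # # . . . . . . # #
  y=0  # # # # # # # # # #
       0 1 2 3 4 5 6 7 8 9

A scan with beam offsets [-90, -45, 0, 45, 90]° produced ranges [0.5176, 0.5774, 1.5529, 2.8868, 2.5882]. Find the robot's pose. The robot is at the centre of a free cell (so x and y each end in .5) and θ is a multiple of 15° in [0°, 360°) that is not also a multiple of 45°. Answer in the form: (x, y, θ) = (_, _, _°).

Candidates: 31 free-cell centres × 16 headings = 496 poses. Raycast each; keep the one whose scan matches to 4 dp.
  (7.5, 5.5, 75°): beam 1 = 1.5529 ≠ 0.5176 ✗
  (5.5, 1.5, 330°): beam 1 = 0.5774 ≠ 0.5176 ✗
  (8.5, 4.5, 255°): beam 1 = 2.5882 ≠ 0.5176 ✗
  …
  (4.5, 5.5, 165°): r_1=0.5176, r_2=0.5774, r_3=1.5529, r_4=2.8868, r_5=2.5882 — all match ✓
Unique over the lattice → pose = (4.5, 5.5, 165°).

(x, y, θ) = (4.5, 5.5, 165°)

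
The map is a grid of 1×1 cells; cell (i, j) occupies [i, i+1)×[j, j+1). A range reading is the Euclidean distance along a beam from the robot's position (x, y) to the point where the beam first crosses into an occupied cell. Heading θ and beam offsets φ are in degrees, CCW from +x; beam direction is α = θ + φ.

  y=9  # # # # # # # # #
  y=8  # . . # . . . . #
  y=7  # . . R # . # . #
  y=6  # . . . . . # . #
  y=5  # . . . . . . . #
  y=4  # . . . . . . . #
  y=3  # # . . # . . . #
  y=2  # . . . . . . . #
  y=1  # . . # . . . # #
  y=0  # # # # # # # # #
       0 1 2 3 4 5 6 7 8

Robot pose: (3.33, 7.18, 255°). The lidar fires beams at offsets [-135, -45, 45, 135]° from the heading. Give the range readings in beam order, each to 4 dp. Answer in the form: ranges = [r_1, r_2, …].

beam 1: φ=-135°, α=120°
  direction (-0.5000, 0.8660); cell (3,7); t to first gridline: x 0.6600, y 0.9469 (then +2.0000 / +1.1547)
    (2,7) via x @ 0.6600
    (2,8) via y @ 0.9469
    (2,9) via y @ 2.1016  # hit
  → r_1 = 2.1016
beam 2: φ=-45°, α=210°
  direction (-0.8660, -0.5000); cell (3,7); t to first gridline: x 0.3811, y 0.3600 (then +1.1547 / +2.0000)
    (3,6) via y @ 0.3600
    (2,6) via x @ 0.3811
    (1,6) via x @ 1.5358
    (1,5) via y @ 2.3600
    (0,5) via x @ 2.6905  # hit
  → r_2 = 2.6905
beam 3: φ=45°, α=300°
  direction (0.5000, -0.8660); cell (3,7); t to first gridline: x 1.3400, y 0.2078 (then +2.0000 / +1.1547)
    (3,6) via y @ 0.2078
    (4,6) via x @ 1.3400
    (4,5) via y @ 1.3625
    (4,4) via y @ 2.5172
    (5,4) via x @ 3.3400
    (5,3) via y @ 3.6719
    (5,2) via y @ 4.8266
    (6,2) via x @ 5.3400
    (6,1) via y @ 5.9813
    (6,0) via y @ 7.1360  # hit
  → r_3 = 7.1360
beam 4: φ=135°, α=30°
  direction (0.8660, 0.5000); cell (3,7); t to first gridline: x 0.7736, y 1.6400 (then +1.1547 / +2.0000)
    (4,7) via x @ 0.7736  # hit
  → r_4 = 0.7736

ranges = [2.1016, 2.6905, 7.1360, 0.7736]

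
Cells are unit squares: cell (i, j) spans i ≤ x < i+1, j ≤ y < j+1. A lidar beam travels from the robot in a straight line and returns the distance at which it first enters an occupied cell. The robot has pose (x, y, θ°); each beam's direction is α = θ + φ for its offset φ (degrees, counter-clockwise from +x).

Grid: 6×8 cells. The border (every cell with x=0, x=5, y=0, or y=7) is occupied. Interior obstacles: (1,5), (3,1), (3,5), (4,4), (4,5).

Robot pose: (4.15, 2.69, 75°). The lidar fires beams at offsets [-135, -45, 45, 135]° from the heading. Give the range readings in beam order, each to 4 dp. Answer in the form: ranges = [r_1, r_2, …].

beam 1: φ=-135°, α=300°
  cosα=0.5000 sinα=-0.8660 | (4,2) | tMaxX 1.7000 tMaxY 0.7967 | tΔX 2.0000 tΔY 1.1547
    t=0.7967 [y] (4,1)
    t=1.7000 [x] (5,1) — stop
  → r_1 = 1.7000
beam 2: φ=-45°, α=30°
  cosα=0.8660 sinα=0.5000 | (4,2) | tMaxX 0.9815 tMaxY 0.6200 | tΔX 1.1547 tΔY 2.0000
    t=0.6200 [y] (4,3)
    t=0.9815 [x] (5,3) — stop
  → r_2 = 0.9815
beam 3: φ=45°, α=120°
  cosα=-0.5000 sinα=0.8660 | (4,2) | tMaxX 0.3000 tMaxY 0.3580 | tΔX 2.0000 tΔY 1.1547
    t=0.3000 [x] (3,2)
    t=0.3580 [y] (3,3)
    t=1.5127 [y] (3,4)
    t=2.3000 [x] (2,4)
    t=2.6674 [y] (2,5)
    t=3.8221 [y] (2,6)
    t=4.3000 [x] (1,6)
    t=4.9768 [y] (1,7) — stop
  → r_3 = 4.9768
beam 4: φ=135°, α=210°
  cosα=-0.8660 sinα=-0.5000 | (4,2) | tMaxX 0.1732 tMaxY 1.3800 | tΔX 1.1547 tΔY 2.0000
    t=0.1732 [x] (3,2)
    t=1.3279 [x] (2,2)
    t=1.3800 [y] (2,1)
    t=2.4826 [x] (1,1)
    t=3.3800 [y] (1,0) — stop
  → r_4 = 3.3800

ranges = [1.7000, 0.9815, 4.9768, 3.3800]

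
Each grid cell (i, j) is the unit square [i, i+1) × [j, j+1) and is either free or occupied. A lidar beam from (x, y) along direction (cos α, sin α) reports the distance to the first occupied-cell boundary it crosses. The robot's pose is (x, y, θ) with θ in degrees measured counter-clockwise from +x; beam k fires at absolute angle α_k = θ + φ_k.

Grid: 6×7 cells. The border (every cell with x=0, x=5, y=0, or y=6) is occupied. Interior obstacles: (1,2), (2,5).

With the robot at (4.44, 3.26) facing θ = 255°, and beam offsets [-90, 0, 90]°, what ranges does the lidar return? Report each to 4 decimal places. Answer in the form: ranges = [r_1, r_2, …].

beam 1: φ=-90°, α=165°
  d=(-0.9659,0.2588)  start (4,3)  tX=0.4555 tY=2.8591  stride 1/|dx|=1.0353 1/|dy|=3.8637
    cross x-line → (3,3), t=0.4555
    cross x-line → (2,3), t=1.4908
    cross x-line → (1,3), t=2.5261
    cross y-line → (1,4), t=2.8591
    cross x-line → (0,4), t=3.5614 (wall)
  → r_1 = 3.5614
beam 2: φ=0°, α=255°
  d=(-0.2588,-0.9659)  start (4,3)  tX=1.7000 tY=0.2692  stride 1/|dx|=3.8637 1/|dy|=1.0353
    cross y-line → (4,2), t=0.2692
    cross y-line → (4,1), t=1.3044
    cross x-line → (3,1), t=1.7000
    cross y-line → (3,0), t=2.3397 (wall)
  → r_2 = 2.3397
beam 3: φ=90°, α=345°
  d=(0.9659,-0.2588)  start (4,3)  tX=0.5798 tY=1.0046  stride 1/|dx|=1.0353 1/|dy|=3.8637
    cross x-line → (5,3), t=0.5798 (wall)
  → r_3 = 0.5798

ranges = [3.5614, 2.3397, 0.5798]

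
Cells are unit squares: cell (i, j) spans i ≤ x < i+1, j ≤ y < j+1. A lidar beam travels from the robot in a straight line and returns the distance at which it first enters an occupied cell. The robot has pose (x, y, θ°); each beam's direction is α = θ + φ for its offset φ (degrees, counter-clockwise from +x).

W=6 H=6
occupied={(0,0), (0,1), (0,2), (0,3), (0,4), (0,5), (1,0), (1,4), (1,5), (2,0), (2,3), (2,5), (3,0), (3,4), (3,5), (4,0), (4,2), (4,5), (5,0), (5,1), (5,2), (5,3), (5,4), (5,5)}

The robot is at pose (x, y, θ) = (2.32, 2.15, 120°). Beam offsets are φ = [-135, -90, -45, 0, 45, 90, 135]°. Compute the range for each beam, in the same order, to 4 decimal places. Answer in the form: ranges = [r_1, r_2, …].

ranges = [2.7745, 3.0946, 0.8800, 2.1362, 1.3666, 1.5242, 1.1906]

beam 1: φ=-135°, α=345°
  d=(0.9659,-0.2588)  start (2,2)  tX=0.7040 tY=0.5796  stride 1/|dx|=1.0353 1/|dy|=3.8637
    cross y-line → (2,1), t=0.5796
    cross x-line → (3,1), t=0.7040
    cross x-line → (4,1), t=1.7393
    cross x-line → (5,1), t=2.7745 (wall)
  → r_1 = 2.7745
beam 2: φ=-90°, α=30°
  d=(0.8660,0.5000)  start (2,2)  tX=0.7852 tY=1.7000  stride 1/|dx|=1.1547 1/|dy|=2.0000
    cross x-line → (3,2), t=0.7852
    cross y-line → (3,3), t=1.7000
    cross x-line → (4,3), t=1.9399
    cross x-line → (5,3), t=3.0946 (wall)
  → r_2 = 3.0946
beam 3: φ=-45°, α=75°
  d=(0.2588,0.9659)  start (2,2)  tX=2.6273 tY=0.8800  stride 1/|dx|=3.8637 1/|dy|=1.0353
    cross y-line → (2,3), t=0.8800 (wall)
  → r_3 = 0.8800
beam 4: φ=0°, α=120°
  d=(-0.5000,0.8660)  start (2,2)  tX=0.6400 tY=0.9815  stride 1/|dx|=2.0000 1/|dy|=1.1547
    cross x-line → (1,2), t=0.6400
    cross y-line → (1,3), t=0.9815
    cross y-line → (1,4), t=2.1362 (wall)
  → r_4 = 2.1362
beam 5: φ=45°, α=165°
  d=(-0.9659,0.2588)  start (2,2)  tX=0.3313 tY=3.2841  stride 1/|dx|=1.0353 1/|dy|=3.8637
    cross x-line → (1,2), t=0.3313
    cross x-line → (0,2), t=1.3666 (wall)
  → r_5 = 1.3666
beam 6: φ=90°, α=210°
  d=(-0.8660,-0.5000)  start (2,2)  tX=0.3695 tY=0.3000  stride 1/|dx|=1.1547 1/|dy|=2.0000
    cross y-line → (2,1), t=0.3000
    cross x-line → (1,1), t=0.3695
    cross x-line → (0,1), t=1.5242 (wall)
  → r_6 = 1.5242
beam 7: φ=135°, α=255°
  d=(-0.2588,-0.9659)  start (2,2)  tX=1.2364 tY=0.1553  stride 1/|dx|=3.8637 1/|dy|=1.0353
    cross y-line → (2,1), t=0.1553
    cross y-line → (2,0), t=1.1906 (wall)
  → r_7 = 1.1906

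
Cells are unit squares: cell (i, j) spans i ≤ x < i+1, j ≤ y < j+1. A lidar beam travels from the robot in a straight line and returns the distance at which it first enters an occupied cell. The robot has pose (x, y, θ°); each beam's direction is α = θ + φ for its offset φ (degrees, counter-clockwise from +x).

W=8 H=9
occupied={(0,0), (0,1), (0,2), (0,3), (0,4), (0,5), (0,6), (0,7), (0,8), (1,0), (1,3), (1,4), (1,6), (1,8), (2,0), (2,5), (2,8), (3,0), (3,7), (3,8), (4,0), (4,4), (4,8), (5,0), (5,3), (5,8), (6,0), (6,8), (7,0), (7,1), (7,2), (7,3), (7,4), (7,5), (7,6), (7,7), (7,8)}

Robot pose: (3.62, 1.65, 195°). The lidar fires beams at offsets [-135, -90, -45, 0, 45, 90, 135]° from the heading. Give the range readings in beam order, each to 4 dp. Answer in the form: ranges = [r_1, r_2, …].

ranges = [2.7135, 3.4682, 2.7000, 2.5114, 0.7506, 0.6729, 1.3000]

beam 1: φ=-135°, α=60°
  direction (0.5000, 0.8660); cell (3,1); t to first gridline: x 0.7600, y 0.4041 (then +2.0000 / +1.1547)
    (3,2) via y @ 0.4041
    (4,2) via x @ 0.7600
    (4,3) via y @ 1.5588
    (4,4) via y @ 2.7135  # hit
  → r_1 = 2.7135
beam 2: φ=-90°, α=105°
  direction (-0.2588, 0.9659); cell (3,1); t to first gridline: x 2.3955, y 0.3623 (then +3.8637 / +1.0353)
    (3,2) via y @ 0.3623
    (3,3) via y @ 1.3976
    (2,3) via x @ 2.3955
    (2,4) via y @ 2.4329
    (2,5) via y @ 3.4682  # hit
  → r_2 = 3.4682
beam 3: φ=-45°, α=150°
  direction (-0.8660, 0.5000); cell (3,1); t to first gridline: x 0.7159, y 0.7000 (then +1.1547 / +2.0000)
    (3,2) via y @ 0.7000
    (2,2) via x @ 0.7159
    (1,2) via x @ 1.8706
    (1,3) via y @ 2.7000  # hit
  → r_3 = 2.7000
beam 4: φ=0°, α=195°
  direction (-0.9659, -0.2588); cell (3,1); t to first gridline: x 0.6419, y 2.5114 (then +1.0353 / +3.8637)
    (2,1) via x @ 0.6419
    (1,1) via x @ 1.6771
    (1,0) via y @ 2.5114  # hit
  → r_4 = 2.5114
beam 5: φ=45°, α=240°
  direction (-0.5000, -0.8660); cell (3,1); t to first gridline: x 1.2400, y 0.7506 (then +2.0000 / +1.1547)
    (3,0) via y @ 0.7506  # hit
  → r_5 = 0.7506
beam 6: φ=90°, α=285°
  direction (0.2588, -0.9659); cell (3,1); t to first gridline: x 1.4682, y 0.6729 (then +3.8637 / +1.0353)
    (3,0) via y @ 0.6729  # hit
  → r_6 = 0.6729
beam 7: φ=135°, α=330°
  direction (0.8660, -0.5000); cell (3,1); t to first gridline: x 0.4388, y 1.3000 (then +1.1547 / +2.0000)
    (4,1) via x @ 0.4388
    (4,0) via y @ 1.3000  # hit
  → r_7 = 1.3000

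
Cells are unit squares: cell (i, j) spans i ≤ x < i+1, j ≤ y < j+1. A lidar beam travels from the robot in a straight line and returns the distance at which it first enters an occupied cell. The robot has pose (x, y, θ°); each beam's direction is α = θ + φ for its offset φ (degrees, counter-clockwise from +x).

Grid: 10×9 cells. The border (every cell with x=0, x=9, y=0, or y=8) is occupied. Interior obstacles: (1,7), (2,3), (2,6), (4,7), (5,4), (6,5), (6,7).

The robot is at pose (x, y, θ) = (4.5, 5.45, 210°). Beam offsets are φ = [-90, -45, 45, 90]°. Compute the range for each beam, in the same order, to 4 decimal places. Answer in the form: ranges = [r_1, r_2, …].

ranges = [2.9445, 2.1250, 4.6070, 1.0000]

beam 1: φ=-90°, α=120°
  direction (-0.5000, 0.8660); cell (4,5); t to first gridline: x 1.0000, y 0.6351 (then +2.0000 / +1.1547)
    (4,6) via y @ 0.6351
    (3,6) via x @ 1.0000
    (3,7) via y @ 1.7898
    (3,8) via y @ 2.9445  # hit
  → r_1 = 2.9445
beam 2: φ=-45°, α=165°
  direction (-0.9659, 0.2588); cell (4,5); t to first gridline: x 0.5176, y 2.1250 (then +1.0353 / +3.8637)
    (3,5) via x @ 0.5176
    (2,5) via x @ 1.5529
    (2,6) via y @ 2.1250  # hit
  → r_2 = 2.1250
beam 3: φ=45°, α=255°
  direction (-0.2588, -0.9659); cell (4,5); t to first gridline: x 1.9319, y 0.4659 (then +3.8637 / +1.0353)
    (4,4) via y @ 0.4659
    (4,3) via y @ 1.5012
    (3,3) via x @ 1.9319
    (3,2) via y @ 2.5364
    (3,1) via y @ 3.5717
    (3,0) via y @ 4.6070  # hit
  → r_3 = 4.6070
beam 4: φ=90°, α=300°
  direction (0.5000, -0.8660); cell (4,5); t to first gridline: x 1.0000, y 0.5196 (then +2.0000 / +1.1547)
    (4,4) via y @ 0.5196
    (5,4) via x @ 1.0000  # hit
  → r_4 = 1.0000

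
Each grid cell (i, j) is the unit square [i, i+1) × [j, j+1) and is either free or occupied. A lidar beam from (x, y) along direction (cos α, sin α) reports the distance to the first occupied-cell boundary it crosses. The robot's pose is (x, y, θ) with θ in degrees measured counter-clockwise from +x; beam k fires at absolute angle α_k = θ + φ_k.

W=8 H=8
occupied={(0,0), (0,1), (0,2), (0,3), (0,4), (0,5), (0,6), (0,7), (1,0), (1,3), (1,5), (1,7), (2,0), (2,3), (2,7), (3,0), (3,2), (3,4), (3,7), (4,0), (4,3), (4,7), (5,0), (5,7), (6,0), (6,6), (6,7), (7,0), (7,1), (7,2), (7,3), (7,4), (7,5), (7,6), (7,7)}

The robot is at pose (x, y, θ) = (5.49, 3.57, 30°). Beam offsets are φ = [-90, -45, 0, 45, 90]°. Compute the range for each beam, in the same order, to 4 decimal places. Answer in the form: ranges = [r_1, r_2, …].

beam 1: φ=-90°, α=300°
  d=(0.5000,-0.8660)  start (5,3)  tX=1.0200 tY=0.6582  stride 1/|dx|=2.0000 1/|dy|=1.1547
    cross y-line → (5,2), t=0.6582
    cross x-line → (6,2), t=1.0200
    cross y-line → (6,1), t=1.8129
    cross y-line → (6,0), t=2.9676 (wall)
  → r_1 = 2.9676
beam 2: φ=-45°, α=345°
  d=(0.9659,-0.2588)  start (5,3)  tX=0.5280 tY=2.2023  stride 1/|dx|=1.0353 1/|dy|=3.8637
    cross x-line → (6,3), t=0.5280
    cross x-line → (7,3), t=1.5633 (wall)
  → r_2 = 1.5633
beam 3: φ=0°, α=30°
  d=(0.8660,0.5000)  start (5,3)  tX=0.5889 tY=0.8600  stride 1/|dx|=1.1547 1/|dy|=2.0000
    cross x-line → (6,3), t=0.5889
    cross y-line → (6,4), t=0.8600
    cross x-line → (7,4), t=1.7436 (wall)
  → r_3 = 1.7436
beam 4: φ=45°, α=75°
  d=(0.2588,0.9659)  start (5,3)  tX=1.9705 tY=0.4452  stride 1/|dx|=3.8637 1/|dy|=1.0353
    cross y-line → (5,4), t=0.4452
    cross y-line → (5,5), t=1.4804
    cross x-line → (6,5), t=1.9705
    cross y-line → (6,6), t=2.5157 (wall)
  → r_4 = 2.5157
beam 5: φ=90°, α=120°
  d=(-0.5000,0.8660)  start (5,3)  tX=0.9800 tY=0.4965  stride 1/|dx|=2.0000 1/|dy|=1.1547
    cross y-line → (5,4), t=0.4965
    cross x-line → (4,4), t=0.9800
    cross y-line → (4,5), t=1.6512
    cross y-line → (4,6), t=2.8059
    cross x-line → (3,6), t=2.9800
    cross y-line → (3,7), t=3.9606 (wall)
  → r_5 = 3.9606

ranges = [2.9676, 1.5633, 1.7436, 2.5157, 3.9606]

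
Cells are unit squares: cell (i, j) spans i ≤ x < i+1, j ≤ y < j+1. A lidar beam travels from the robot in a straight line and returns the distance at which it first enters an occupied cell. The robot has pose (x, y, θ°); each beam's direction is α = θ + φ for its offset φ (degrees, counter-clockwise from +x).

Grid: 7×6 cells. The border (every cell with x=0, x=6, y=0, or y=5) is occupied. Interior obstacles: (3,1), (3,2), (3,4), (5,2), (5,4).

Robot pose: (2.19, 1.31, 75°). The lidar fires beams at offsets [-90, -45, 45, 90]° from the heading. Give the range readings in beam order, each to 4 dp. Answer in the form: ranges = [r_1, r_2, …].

ranges = [0.8386, 0.9353, 2.3800, 1.2320]

beam 1: φ=-90°, α=345°
  cosα=0.9659 sinα=-0.2588 | (2,1) | tMaxX 0.8386 tMaxY 1.1977 | tΔX 1.0353 tΔY 3.8637
    t=0.8386 [x] (3,1) — stop
  → r_1 = 0.8386
beam 2: φ=-45°, α=30°
  cosα=0.8660 sinα=0.5000 | (2,1) | tMaxX 0.9353 tMaxY 1.3800 | tΔX 1.1547 tΔY 2.0000
    t=0.9353 [x] (3,1) — stop
  → r_2 = 0.9353
beam 3: φ=45°, α=120°
  cosα=-0.5000 sinα=0.8660 | (2,1) | tMaxX 0.3800 tMaxY 0.7967 | tΔX 2.0000 tΔY 1.1547
    t=0.3800 [x] (1,1)
    t=0.7967 [y] (1,2)
    t=1.9514 [y] (1,3)
    t=2.3800 [x] (0,3) — stop
  → r_3 = 2.3800
beam 4: φ=90°, α=165°
  cosα=-0.9659 sinα=0.2588 | (2,1) | tMaxX 0.1967 tMaxY 2.6660 | tΔX 1.0353 tΔY 3.8637
    t=0.1967 [x] (1,1)
    t=1.2320 [x] (0,1) — stop
  → r_4 = 1.2320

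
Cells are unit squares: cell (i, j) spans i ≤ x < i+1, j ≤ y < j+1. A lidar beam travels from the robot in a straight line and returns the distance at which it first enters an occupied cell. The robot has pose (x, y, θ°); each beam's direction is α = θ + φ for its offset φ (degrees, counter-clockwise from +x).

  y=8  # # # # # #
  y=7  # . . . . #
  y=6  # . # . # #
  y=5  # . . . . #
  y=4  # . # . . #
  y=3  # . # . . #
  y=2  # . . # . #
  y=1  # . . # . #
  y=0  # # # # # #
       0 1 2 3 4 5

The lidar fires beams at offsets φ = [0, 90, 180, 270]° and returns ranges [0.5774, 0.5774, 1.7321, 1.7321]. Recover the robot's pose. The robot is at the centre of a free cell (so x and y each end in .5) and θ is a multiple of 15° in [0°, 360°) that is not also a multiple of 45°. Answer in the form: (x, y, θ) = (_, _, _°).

Candidates: 22 free-cell centres × 16 headings = 352 poses. Raycast each; keep the one whose scan matches to 4 dp.
  (2.5, 2.5, 105°): beam 1 = 0.5176 ≠ 0.5774 ✗
  (2.5, 7.5, 60°): beam 2 = 1.0000 ≠ 0.5774 ✗
  (2.5, 7.5, 75°): beam 1 = 0.5176 ≠ 0.5774 ✗
  …
  (2.5, 2.5, 330°): r_1=0.5774, r_2=0.5774, r_3=1.7321, r_4=1.7321 — all match ✓
No second candidate reproduces the full scan.

(x, y, θ) = (2.5, 2.5, 330°)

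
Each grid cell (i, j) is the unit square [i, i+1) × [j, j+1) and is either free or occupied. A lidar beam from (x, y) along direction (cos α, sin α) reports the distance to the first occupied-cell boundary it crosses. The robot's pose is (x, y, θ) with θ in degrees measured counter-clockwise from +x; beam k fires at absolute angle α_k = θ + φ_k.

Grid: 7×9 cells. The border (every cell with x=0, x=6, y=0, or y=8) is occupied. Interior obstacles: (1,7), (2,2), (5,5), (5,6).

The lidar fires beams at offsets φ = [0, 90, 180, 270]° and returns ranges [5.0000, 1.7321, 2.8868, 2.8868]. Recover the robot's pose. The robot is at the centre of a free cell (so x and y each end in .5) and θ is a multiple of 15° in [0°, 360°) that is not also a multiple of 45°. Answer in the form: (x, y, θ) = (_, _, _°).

(x, y, θ) = (3.5, 5.5, 300°)

Enumerate (i+0.5, j+0.5, θ) over the 31 free cells and 16 admissible headings. For each, cast all 4 beams and compare to the given ranges.
  (4.5, 2.5, 75°): beam 1 = 2.5882 ≠ 5.0000 ✗
  (4.5, 7.5, 150°): beam 1 = 1.0000 ≠ 5.0000 ✗
  (2.5, 4.5, 105°): beam 1 = 2.5882 ≠ 5.0000 ✗
  (2.5, 5.5, 60°): beam 1 = 2.8868 ≠ 5.0000 ✗
  (4.5, 5.5, 15°): beam 1 = 0.5176 ≠ 5.0000 ✗
  …
  (3.5, 5.5, 300°): r_1=5.0000, r_2=1.7321, r_3=2.8868, r_4=2.8868 — all match ✓
No second candidate reproduces the full scan.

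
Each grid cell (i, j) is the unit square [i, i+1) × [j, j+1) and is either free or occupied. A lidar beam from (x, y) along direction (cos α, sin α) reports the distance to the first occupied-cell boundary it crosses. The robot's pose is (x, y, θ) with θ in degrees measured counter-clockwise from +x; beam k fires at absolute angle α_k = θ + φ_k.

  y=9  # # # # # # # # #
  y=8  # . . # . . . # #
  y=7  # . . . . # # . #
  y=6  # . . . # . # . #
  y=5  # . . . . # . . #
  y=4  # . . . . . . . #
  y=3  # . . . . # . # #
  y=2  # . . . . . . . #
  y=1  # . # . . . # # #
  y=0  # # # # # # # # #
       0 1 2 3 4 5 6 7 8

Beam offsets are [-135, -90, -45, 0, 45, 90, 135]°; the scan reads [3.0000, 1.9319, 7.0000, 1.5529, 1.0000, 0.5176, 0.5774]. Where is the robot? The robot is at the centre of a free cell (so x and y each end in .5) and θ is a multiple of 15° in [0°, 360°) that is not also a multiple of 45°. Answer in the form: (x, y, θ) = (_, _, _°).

Candidates: 44 free-cell centres × 16 headings = 704 poses. Raycast each; keep the one whose scan matches to 4 dp.
  (7.5, 4.5, 345°): beam 1 = 1.7321 ≠ 3.0000 ✗
  (4.5, 5.5, 15°): beam 1 = 4.0415 ≠ 3.0000 ✗
  (3.5, 3.5, 345°): beam 1 = 2.8868 ≠ 3.0000 ✗
  (1.5, 8.5, 105°): beam 2 = 1.5529 ≠ 1.9319 ✗
  (6.5, 8.5, 195°): beam 1 = 0.5774 ≠ 3.0000 ✗
  …
  (4.5, 1.5, 165°): r_1=3.0000, r_2=1.9319, r_3=7.0000, r_4=1.5529, r_5=1.0000, r_6=0.5176, r_7=0.5774 — all match ✓
No second candidate reproduces the full scan.

(x, y, θ) = (4.5, 1.5, 165°)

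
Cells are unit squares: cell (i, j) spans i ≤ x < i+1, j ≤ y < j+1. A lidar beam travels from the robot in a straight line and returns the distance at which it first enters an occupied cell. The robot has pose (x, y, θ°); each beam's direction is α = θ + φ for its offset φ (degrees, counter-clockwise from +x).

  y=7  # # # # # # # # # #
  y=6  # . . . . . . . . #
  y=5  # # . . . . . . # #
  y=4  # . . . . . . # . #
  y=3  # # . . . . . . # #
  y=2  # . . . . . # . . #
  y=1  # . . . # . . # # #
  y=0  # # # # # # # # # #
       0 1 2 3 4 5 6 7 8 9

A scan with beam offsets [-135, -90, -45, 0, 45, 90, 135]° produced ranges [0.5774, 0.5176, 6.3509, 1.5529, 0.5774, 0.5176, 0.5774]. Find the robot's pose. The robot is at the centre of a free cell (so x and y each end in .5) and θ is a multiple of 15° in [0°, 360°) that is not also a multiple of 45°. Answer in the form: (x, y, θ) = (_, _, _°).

(x, y, θ) = (6.5, 1.5, 195°)

Candidates: 39 free-cell centres × 16 headings = 624 poses. Raycast each; keep the one whose scan matches to 4 dp.
  (2.5, 1.5, 75°): beam 2 = 1.5529 ≠ 0.5176 ✗
  (3.5, 5.5, 285°): beam 1 = 2.8868 ≠ 0.5774 ✗
  (8.5, 4.5, 285°): beam 3 = 0.5774 ≠ 6.3509 ✗
  (8.5, 2.5, 300°): beam 1 = 1.5529 ≠ 0.5774 ✗
  (3.5, 6.5, 210°): beam 1 = 0.5176 ≠ 0.5774 ✗
  …
  (6.5, 1.5, 195°): r_1=0.5774, r_2=0.5176, r_3=6.3509, r_4=1.5529, r_5=0.5774, r_6=0.5176, r_7=0.5774 — all match ✓
Only this pose fits every beam.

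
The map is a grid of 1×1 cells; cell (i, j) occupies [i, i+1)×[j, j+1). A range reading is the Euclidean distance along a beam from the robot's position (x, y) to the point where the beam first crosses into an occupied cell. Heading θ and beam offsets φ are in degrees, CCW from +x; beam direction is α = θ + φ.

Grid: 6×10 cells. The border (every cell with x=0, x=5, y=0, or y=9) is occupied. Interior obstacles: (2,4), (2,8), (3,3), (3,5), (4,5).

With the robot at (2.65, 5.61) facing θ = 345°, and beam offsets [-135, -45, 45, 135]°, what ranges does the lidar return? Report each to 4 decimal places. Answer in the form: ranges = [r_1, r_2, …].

beam 1: φ=-135°, α=210°
  d=(-0.8660,-0.5000)  start (2,5)  tX=0.7506 tY=1.2200  stride 1/|dx|=1.1547 1/|dy|=2.0000
    cross x-line → (1,5), t=0.7506
    cross y-line → (1,4), t=1.2200
    cross x-line → (0,4), t=1.9053 (wall)
  → r_1 = 1.9053
beam 2: φ=-45°, α=300°
  d=(0.5000,-0.8660)  start (2,5)  tX=0.7000 tY=0.7044  stride 1/|dx|=2.0000 1/|dy|=1.1547
    cross x-line → (3,5), t=0.7000 (wall)
  → r_2 = 0.7000
beam 3: φ=45°, α=30°
  d=(0.8660,0.5000)  start (2,5)  tX=0.4041 tY=0.7800  stride 1/|dx|=1.1547 1/|dy|=2.0000
    cross x-line → (3,5), t=0.4041 (wall)
  → r_3 = 0.4041
beam 4: φ=135°, α=120°
  d=(-0.5000,0.8660)  start (2,5)  tX=1.3000 tY=0.4503  stride 1/|dx|=2.0000 1/|dy|=1.1547
    cross y-line → (2,6), t=0.4503
    cross x-line → (1,6), t=1.3000
    cross y-line → (1,7), t=1.6050
    cross y-line → (1,8), t=2.7597
    cross x-line → (0,8), t=3.3000 (wall)
  → r_4 = 3.3000

ranges = [1.9053, 0.7000, 0.4041, 3.3000]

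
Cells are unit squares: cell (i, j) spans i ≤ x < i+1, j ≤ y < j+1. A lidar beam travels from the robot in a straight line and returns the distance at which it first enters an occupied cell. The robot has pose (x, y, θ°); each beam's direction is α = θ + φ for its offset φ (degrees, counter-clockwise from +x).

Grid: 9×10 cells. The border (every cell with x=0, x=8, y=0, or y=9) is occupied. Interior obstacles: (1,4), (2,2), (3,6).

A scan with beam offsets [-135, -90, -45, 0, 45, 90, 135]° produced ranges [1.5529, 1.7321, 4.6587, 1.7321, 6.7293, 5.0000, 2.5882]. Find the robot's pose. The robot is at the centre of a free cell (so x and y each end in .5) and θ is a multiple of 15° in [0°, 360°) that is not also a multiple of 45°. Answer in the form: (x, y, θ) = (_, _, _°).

The pose lattice has 53·16 = 848 candidates. Test each by forward raycasting.
  (1.5, 3.5, 165°): beam 1 = 7.5056 ≠ 1.5529 ✗
  (6.5, 5.5, 105°): beam 1 = 1.7321 ≠ 1.5529 ✗
  (2.5, 3.5, 75°): beam 1 = 0.5774 ≠ 1.5529 ✗
  …
  (5.5, 7.5, 210°): r_1=1.5529, r_2=1.7321, r_3=4.6587, r_4=1.7321, r_5=6.7293, r_6=5.0000, r_7=2.5882 — all match ✓
Only this pose fits every beam.

(x, y, θ) = (5.5, 7.5, 210°)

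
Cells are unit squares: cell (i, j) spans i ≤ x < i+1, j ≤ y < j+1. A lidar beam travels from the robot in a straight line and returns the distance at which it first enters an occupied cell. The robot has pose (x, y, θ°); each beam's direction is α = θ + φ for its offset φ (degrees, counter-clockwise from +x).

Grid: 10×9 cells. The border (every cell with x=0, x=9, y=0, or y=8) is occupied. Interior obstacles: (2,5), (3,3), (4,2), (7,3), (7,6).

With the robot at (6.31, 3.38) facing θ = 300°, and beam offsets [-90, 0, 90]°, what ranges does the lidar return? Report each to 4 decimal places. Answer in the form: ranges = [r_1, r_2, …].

ranges = [1.5127, 2.7482, 0.7967]

beam 1: φ=-90°, α=210°
  cosα=-0.8660 sinα=-0.5000 | (6,3) | tMaxX 0.3580 tMaxY 0.7600 | tΔX 1.1547 tΔY 2.0000
    t=0.3580 [x] (5,3)
    t=0.7600 [y] (5,2)
    t=1.5127 [x] (4,2) — stop
  → r_1 = 1.5127
beam 2: φ=0°, α=300°
  cosα=0.5000 sinα=-0.8660 | (6,3) | tMaxX 1.3800 tMaxY 0.4388 | tΔX 2.0000 tΔY 1.1547
    t=0.4388 [y] (6,2)
    t=1.3800 [x] (7,2)
    t=1.5935 [y] (7,1)
    t=2.7482 [y] (7,0) — stop
  → r_2 = 2.7482
beam 3: φ=90°, α=30°
  cosα=0.8660 sinα=0.5000 | (6,3) | tMaxX 0.7967 tMaxY 1.2400 | tΔX 1.1547 tΔY 2.0000
    t=0.7967 [x] (7,3) — stop
  → r_3 = 0.7967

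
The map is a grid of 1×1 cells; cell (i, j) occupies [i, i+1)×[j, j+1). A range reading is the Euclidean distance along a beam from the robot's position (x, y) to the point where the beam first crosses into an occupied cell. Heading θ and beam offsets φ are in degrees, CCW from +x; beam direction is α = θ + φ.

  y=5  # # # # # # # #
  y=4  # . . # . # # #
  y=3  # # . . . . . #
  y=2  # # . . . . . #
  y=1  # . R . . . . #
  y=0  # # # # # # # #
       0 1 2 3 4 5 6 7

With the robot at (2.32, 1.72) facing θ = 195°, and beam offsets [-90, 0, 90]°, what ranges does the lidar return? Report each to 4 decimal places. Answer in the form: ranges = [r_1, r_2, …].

beam 1: φ=-90°, α=105°
  direction (-0.2588, 0.9659); cell (2,1); t to first gridline: x 1.2364, y 0.2899 (then +3.8637 / +1.0353)
    (2,2) via y @ 0.2899
    (1,2) via x @ 1.2364  # hit
  → r_1 = 1.2364
beam 2: φ=0°, α=195°
  direction (-0.9659, -0.2588); cell (2,1); t to first gridline: x 0.3313, y 2.7819 (then +1.0353 / +3.8637)
    (1,1) via x @ 0.3313
    (0,1) via x @ 1.3666  # hit
  → r_2 = 1.3666
beam 3: φ=90°, α=285°
  direction (0.2588, -0.9659); cell (2,1); t to first gridline: x 2.6273, y 0.7454 (then +3.8637 / +1.0353)
    (2,0) via y @ 0.7454  # hit
  → r_3 = 0.7454

ranges = [1.2364, 1.3666, 0.7454]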